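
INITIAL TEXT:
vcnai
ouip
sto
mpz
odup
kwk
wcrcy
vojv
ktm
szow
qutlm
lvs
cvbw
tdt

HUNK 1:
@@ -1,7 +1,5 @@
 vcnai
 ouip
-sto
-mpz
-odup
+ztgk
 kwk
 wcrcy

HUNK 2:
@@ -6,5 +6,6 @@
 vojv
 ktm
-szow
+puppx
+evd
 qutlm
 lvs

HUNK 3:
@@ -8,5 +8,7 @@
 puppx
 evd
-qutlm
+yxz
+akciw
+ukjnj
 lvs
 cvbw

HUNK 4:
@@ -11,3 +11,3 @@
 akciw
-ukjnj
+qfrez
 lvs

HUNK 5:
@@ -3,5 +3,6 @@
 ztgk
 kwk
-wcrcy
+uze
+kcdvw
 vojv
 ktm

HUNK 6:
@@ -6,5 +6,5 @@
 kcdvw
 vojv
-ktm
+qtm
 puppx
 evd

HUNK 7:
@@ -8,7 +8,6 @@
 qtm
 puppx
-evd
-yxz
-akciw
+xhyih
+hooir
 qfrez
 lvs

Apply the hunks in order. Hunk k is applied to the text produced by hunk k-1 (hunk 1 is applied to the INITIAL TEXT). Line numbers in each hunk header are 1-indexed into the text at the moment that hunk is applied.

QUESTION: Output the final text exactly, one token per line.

Hunk 1: at line 1 remove [sto,mpz,odup] add [ztgk] -> 12 lines: vcnai ouip ztgk kwk wcrcy vojv ktm szow qutlm lvs cvbw tdt
Hunk 2: at line 6 remove [szow] add [puppx,evd] -> 13 lines: vcnai ouip ztgk kwk wcrcy vojv ktm puppx evd qutlm lvs cvbw tdt
Hunk 3: at line 8 remove [qutlm] add [yxz,akciw,ukjnj] -> 15 lines: vcnai ouip ztgk kwk wcrcy vojv ktm puppx evd yxz akciw ukjnj lvs cvbw tdt
Hunk 4: at line 11 remove [ukjnj] add [qfrez] -> 15 lines: vcnai ouip ztgk kwk wcrcy vojv ktm puppx evd yxz akciw qfrez lvs cvbw tdt
Hunk 5: at line 3 remove [wcrcy] add [uze,kcdvw] -> 16 lines: vcnai ouip ztgk kwk uze kcdvw vojv ktm puppx evd yxz akciw qfrez lvs cvbw tdt
Hunk 6: at line 6 remove [ktm] add [qtm] -> 16 lines: vcnai ouip ztgk kwk uze kcdvw vojv qtm puppx evd yxz akciw qfrez lvs cvbw tdt
Hunk 7: at line 8 remove [evd,yxz,akciw] add [xhyih,hooir] -> 15 lines: vcnai ouip ztgk kwk uze kcdvw vojv qtm puppx xhyih hooir qfrez lvs cvbw tdt

Answer: vcnai
ouip
ztgk
kwk
uze
kcdvw
vojv
qtm
puppx
xhyih
hooir
qfrez
lvs
cvbw
tdt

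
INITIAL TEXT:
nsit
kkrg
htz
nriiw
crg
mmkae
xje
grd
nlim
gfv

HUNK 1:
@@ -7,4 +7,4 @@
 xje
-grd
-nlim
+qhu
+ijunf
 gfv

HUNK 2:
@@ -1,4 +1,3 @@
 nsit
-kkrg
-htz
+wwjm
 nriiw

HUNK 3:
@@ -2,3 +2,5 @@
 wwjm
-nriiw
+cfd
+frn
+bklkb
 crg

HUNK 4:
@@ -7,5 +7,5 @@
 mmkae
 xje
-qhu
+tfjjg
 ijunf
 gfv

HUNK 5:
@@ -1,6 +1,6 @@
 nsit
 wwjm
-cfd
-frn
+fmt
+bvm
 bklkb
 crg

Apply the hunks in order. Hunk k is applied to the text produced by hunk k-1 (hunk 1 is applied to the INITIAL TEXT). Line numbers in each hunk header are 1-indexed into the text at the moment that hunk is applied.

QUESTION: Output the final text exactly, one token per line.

Hunk 1: at line 7 remove [grd,nlim] add [qhu,ijunf] -> 10 lines: nsit kkrg htz nriiw crg mmkae xje qhu ijunf gfv
Hunk 2: at line 1 remove [kkrg,htz] add [wwjm] -> 9 lines: nsit wwjm nriiw crg mmkae xje qhu ijunf gfv
Hunk 3: at line 2 remove [nriiw] add [cfd,frn,bklkb] -> 11 lines: nsit wwjm cfd frn bklkb crg mmkae xje qhu ijunf gfv
Hunk 4: at line 7 remove [qhu] add [tfjjg] -> 11 lines: nsit wwjm cfd frn bklkb crg mmkae xje tfjjg ijunf gfv
Hunk 5: at line 1 remove [cfd,frn] add [fmt,bvm] -> 11 lines: nsit wwjm fmt bvm bklkb crg mmkae xje tfjjg ijunf gfv

Answer: nsit
wwjm
fmt
bvm
bklkb
crg
mmkae
xje
tfjjg
ijunf
gfv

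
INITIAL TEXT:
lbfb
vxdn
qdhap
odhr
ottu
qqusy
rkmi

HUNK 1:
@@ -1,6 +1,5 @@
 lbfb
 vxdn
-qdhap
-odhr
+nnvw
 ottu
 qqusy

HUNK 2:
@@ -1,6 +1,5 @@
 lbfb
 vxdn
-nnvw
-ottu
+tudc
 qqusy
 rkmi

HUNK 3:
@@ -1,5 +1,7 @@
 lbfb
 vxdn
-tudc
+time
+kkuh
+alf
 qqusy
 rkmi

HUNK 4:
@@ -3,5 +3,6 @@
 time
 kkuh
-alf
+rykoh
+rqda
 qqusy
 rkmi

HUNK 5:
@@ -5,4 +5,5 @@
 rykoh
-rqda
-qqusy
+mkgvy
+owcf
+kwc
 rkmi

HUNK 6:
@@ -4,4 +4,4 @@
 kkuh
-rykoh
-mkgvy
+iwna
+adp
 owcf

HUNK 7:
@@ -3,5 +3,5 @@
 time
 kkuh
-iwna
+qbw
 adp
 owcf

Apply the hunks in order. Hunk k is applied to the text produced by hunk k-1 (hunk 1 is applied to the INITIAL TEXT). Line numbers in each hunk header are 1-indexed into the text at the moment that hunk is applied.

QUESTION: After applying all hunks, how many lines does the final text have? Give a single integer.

Answer: 9

Derivation:
Hunk 1: at line 1 remove [qdhap,odhr] add [nnvw] -> 6 lines: lbfb vxdn nnvw ottu qqusy rkmi
Hunk 2: at line 1 remove [nnvw,ottu] add [tudc] -> 5 lines: lbfb vxdn tudc qqusy rkmi
Hunk 3: at line 1 remove [tudc] add [time,kkuh,alf] -> 7 lines: lbfb vxdn time kkuh alf qqusy rkmi
Hunk 4: at line 3 remove [alf] add [rykoh,rqda] -> 8 lines: lbfb vxdn time kkuh rykoh rqda qqusy rkmi
Hunk 5: at line 5 remove [rqda,qqusy] add [mkgvy,owcf,kwc] -> 9 lines: lbfb vxdn time kkuh rykoh mkgvy owcf kwc rkmi
Hunk 6: at line 4 remove [rykoh,mkgvy] add [iwna,adp] -> 9 lines: lbfb vxdn time kkuh iwna adp owcf kwc rkmi
Hunk 7: at line 3 remove [iwna] add [qbw] -> 9 lines: lbfb vxdn time kkuh qbw adp owcf kwc rkmi
Final line count: 9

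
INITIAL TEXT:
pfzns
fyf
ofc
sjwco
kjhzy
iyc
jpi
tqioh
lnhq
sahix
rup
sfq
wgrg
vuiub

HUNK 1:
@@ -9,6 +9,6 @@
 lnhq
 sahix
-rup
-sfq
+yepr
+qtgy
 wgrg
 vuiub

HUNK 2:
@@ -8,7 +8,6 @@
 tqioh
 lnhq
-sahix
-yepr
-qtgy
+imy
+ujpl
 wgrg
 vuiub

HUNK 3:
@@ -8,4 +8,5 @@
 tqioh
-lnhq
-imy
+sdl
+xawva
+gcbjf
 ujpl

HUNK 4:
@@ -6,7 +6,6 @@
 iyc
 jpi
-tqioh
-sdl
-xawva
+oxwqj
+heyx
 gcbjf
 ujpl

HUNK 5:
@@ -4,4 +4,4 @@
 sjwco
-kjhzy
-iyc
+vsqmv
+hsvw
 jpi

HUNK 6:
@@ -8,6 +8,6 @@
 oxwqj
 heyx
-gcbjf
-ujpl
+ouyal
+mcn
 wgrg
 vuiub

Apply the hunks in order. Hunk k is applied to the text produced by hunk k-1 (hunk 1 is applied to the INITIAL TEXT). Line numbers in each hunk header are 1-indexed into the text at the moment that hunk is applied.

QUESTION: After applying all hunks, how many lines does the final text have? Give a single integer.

Answer: 13

Derivation:
Hunk 1: at line 9 remove [rup,sfq] add [yepr,qtgy] -> 14 lines: pfzns fyf ofc sjwco kjhzy iyc jpi tqioh lnhq sahix yepr qtgy wgrg vuiub
Hunk 2: at line 8 remove [sahix,yepr,qtgy] add [imy,ujpl] -> 13 lines: pfzns fyf ofc sjwco kjhzy iyc jpi tqioh lnhq imy ujpl wgrg vuiub
Hunk 3: at line 8 remove [lnhq,imy] add [sdl,xawva,gcbjf] -> 14 lines: pfzns fyf ofc sjwco kjhzy iyc jpi tqioh sdl xawva gcbjf ujpl wgrg vuiub
Hunk 4: at line 6 remove [tqioh,sdl,xawva] add [oxwqj,heyx] -> 13 lines: pfzns fyf ofc sjwco kjhzy iyc jpi oxwqj heyx gcbjf ujpl wgrg vuiub
Hunk 5: at line 4 remove [kjhzy,iyc] add [vsqmv,hsvw] -> 13 lines: pfzns fyf ofc sjwco vsqmv hsvw jpi oxwqj heyx gcbjf ujpl wgrg vuiub
Hunk 6: at line 8 remove [gcbjf,ujpl] add [ouyal,mcn] -> 13 lines: pfzns fyf ofc sjwco vsqmv hsvw jpi oxwqj heyx ouyal mcn wgrg vuiub
Final line count: 13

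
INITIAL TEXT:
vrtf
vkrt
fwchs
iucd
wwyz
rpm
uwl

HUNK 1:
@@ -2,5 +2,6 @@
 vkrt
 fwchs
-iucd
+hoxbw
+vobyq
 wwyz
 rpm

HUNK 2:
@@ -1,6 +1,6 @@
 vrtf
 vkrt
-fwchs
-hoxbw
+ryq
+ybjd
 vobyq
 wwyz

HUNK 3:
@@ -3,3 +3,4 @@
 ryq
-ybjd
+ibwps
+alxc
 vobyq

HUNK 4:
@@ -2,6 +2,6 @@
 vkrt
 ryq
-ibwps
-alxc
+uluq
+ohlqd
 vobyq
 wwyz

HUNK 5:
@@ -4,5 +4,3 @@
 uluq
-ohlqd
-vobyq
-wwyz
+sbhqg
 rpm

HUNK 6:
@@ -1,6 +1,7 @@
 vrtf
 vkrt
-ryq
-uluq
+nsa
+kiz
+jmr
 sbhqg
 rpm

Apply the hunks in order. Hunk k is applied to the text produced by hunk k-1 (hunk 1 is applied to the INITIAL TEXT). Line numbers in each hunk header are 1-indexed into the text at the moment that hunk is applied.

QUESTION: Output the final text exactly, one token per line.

Hunk 1: at line 2 remove [iucd] add [hoxbw,vobyq] -> 8 lines: vrtf vkrt fwchs hoxbw vobyq wwyz rpm uwl
Hunk 2: at line 1 remove [fwchs,hoxbw] add [ryq,ybjd] -> 8 lines: vrtf vkrt ryq ybjd vobyq wwyz rpm uwl
Hunk 3: at line 3 remove [ybjd] add [ibwps,alxc] -> 9 lines: vrtf vkrt ryq ibwps alxc vobyq wwyz rpm uwl
Hunk 4: at line 2 remove [ibwps,alxc] add [uluq,ohlqd] -> 9 lines: vrtf vkrt ryq uluq ohlqd vobyq wwyz rpm uwl
Hunk 5: at line 4 remove [ohlqd,vobyq,wwyz] add [sbhqg] -> 7 lines: vrtf vkrt ryq uluq sbhqg rpm uwl
Hunk 6: at line 1 remove [ryq,uluq] add [nsa,kiz,jmr] -> 8 lines: vrtf vkrt nsa kiz jmr sbhqg rpm uwl

Answer: vrtf
vkrt
nsa
kiz
jmr
sbhqg
rpm
uwl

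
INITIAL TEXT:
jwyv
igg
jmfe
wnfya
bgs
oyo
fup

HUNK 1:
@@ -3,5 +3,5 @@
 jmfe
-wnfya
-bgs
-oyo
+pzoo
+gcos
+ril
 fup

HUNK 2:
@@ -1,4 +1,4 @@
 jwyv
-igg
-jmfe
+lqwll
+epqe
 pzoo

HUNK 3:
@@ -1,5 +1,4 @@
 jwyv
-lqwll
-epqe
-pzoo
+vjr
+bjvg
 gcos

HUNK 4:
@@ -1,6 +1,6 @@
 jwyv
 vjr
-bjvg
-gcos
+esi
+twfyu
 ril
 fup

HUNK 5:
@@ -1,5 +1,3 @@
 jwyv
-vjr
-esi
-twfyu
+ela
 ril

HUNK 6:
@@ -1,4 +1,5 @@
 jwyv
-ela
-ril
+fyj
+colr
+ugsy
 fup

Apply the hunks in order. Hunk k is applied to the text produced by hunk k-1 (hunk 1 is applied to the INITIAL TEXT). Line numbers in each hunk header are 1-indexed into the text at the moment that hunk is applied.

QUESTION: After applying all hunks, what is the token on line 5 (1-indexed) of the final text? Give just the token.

Hunk 1: at line 3 remove [wnfya,bgs,oyo] add [pzoo,gcos,ril] -> 7 lines: jwyv igg jmfe pzoo gcos ril fup
Hunk 2: at line 1 remove [igg,jmfe] add [lqwll,epqe] -> 7 lines: jwyv lqwll epqe pzoo gcos ril fup
Hunk 3: at line 1 remove [lqwll,epqe,pzoo] add [vjr,bjvg] -> 6 lines: jwyv vjr bjvg gcos ril fup
Hunk 4: at line 1 remove [bjvg,gcos] add [esi,twfyu] -> 6 lines: jwyv vjr esi twfyu ril fup
Hunk 5: at line 1 remove [vjr,esi,twfyu] add [ela] -> 4 lines: jwyv ela ril fup
Hunk 6: at line 1 remove [ela,ril] add [fyj,colr,ugsy] -> 5 lines: jwyv fyj colr ugsy fup
Final line 5: fup

Answer: fup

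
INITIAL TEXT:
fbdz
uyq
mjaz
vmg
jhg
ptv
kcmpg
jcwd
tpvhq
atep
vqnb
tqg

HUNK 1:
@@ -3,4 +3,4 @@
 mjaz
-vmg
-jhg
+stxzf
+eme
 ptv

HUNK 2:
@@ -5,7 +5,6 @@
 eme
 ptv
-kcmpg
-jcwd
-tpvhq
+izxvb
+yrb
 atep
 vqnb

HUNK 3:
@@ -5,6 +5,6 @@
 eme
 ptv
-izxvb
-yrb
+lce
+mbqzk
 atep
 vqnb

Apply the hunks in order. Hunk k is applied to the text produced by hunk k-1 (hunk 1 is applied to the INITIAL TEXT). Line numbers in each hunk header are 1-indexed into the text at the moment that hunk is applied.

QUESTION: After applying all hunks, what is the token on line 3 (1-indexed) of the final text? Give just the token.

Answer: mjaz

Derivation:
Hunk 1: at line 3 remove [vmg,jhg] add [stxzf,eme] -> 12 lines: fbdz uyq mjaz stxzf eme ptv kcmpg jcwd tpvhq atep vqnb tqg
Hunk 2: at line 5 remove [kcmpg,jcwd,tpvhq] add [izxvb,yrb] -> 11 lines: fbdz uyq mjaz stxzf eme ptv izxvb yrb atep vqnb tqg
Hunk 3: at line 5 remove [izxvb,yrb] add [lce,mbqzk] -> 11 lines: fbdz uyq mjaz stxzf eme ptv lce mbqzk atep vqnb tqg
Final line 3: mjaz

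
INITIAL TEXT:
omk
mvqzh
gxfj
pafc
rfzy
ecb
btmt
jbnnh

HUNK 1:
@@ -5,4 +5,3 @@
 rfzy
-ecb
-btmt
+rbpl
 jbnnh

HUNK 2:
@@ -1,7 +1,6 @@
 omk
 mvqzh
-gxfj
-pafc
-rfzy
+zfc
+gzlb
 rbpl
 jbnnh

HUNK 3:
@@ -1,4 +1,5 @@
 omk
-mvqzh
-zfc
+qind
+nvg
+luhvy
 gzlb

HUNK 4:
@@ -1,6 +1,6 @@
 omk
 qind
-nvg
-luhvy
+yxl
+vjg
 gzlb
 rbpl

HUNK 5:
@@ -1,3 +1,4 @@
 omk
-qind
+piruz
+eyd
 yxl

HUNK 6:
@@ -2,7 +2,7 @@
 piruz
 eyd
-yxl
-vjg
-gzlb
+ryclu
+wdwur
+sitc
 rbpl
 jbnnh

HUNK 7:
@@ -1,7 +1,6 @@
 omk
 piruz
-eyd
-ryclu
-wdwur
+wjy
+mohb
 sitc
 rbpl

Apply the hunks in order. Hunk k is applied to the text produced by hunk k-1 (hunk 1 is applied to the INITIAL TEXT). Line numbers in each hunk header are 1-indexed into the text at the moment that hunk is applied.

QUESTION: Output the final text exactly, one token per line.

Hunk 1: at line 5 remove [ecb,btmt] add [rbpl] -> 7 lines: omk mvqzh gxfj pafc rfzy rbpl jbnnh
Hunk 2: at line 1 remove [gxfj,pafc,rfzy] add [zfc,gzlb] -> 6 lines: omk mvqzh zfc gzlb rbpl jbnnh
Hunk 3: at line 1 remove [mvqzh,zfc] add [qind,nvg,luhvy] -> 7 lines: omk qind nvg luhvy gzlb rbpl jbnnh
Hunk 4: at line 1 remove [nvg,luhvy] add [yxl,vjg] -> 7 lines: omk qind yxl vjg gzlb rbpl jbnnh
Hunk 5: at line 1 remove [qind] add [piruz,eyd] -> 8 lines: omk piruz eyd yxl vjg gzlb rbpl jbnnh
Hunk 6: at line 2 remove [yxl,vjg,gzlb] add [ryclu,wdwur,sitc] -> 8 lines: omk piruz eyd ryclu wdwur sitc rbpl jbnnh
Hunk 7: at line 1 remove [eyd,ryclu,wdwur] add [wjy,mohb] -> 7 lines: omk piruz wjy mohb sitc rbpl jbnnh

Answer: omk
piruz
wjy
mohb
sitc
rbpl
jbnnh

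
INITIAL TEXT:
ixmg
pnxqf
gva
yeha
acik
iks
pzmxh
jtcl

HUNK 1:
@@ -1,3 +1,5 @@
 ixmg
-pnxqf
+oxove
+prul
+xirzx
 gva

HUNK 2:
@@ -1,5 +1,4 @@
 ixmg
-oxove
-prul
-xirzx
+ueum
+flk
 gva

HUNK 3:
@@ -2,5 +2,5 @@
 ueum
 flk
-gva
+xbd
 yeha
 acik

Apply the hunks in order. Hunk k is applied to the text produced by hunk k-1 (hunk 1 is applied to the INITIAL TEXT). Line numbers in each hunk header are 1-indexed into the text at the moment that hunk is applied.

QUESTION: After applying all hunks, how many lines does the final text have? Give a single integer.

Hunk 1: at line 1 remove [pnxqf] add [oxove,prul,xirzx] -> 10 lines: ixmg oxove prul xirzx gva yeha acik iks pzmxh jtcl
Hunk 2: at line 1 remove [oxove,prul,xirzx] add [ueum,flk] -> 9 lines: ixmg ueum flk gva yeha acik iks pzmxh jtcl
Hunk 3: at line 2 remove [gva] add [xbd] -> 9 lines: ixmg ueum flk xbd yeha acik iks pzmxh jtcl
Final line count: 9

Answer: 9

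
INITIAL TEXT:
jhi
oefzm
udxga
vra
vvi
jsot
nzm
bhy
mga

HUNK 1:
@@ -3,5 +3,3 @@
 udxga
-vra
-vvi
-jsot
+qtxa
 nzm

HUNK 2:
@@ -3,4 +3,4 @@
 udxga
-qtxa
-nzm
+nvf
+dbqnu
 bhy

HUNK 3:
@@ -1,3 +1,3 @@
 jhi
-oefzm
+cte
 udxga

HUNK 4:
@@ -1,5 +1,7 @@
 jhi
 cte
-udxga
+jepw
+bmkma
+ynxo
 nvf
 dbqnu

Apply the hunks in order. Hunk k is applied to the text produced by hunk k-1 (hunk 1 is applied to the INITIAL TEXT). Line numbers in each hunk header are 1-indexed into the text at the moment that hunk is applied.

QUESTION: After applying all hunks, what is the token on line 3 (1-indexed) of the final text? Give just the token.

Answer: jepw

Derivation:
Hunk 1: at line 3 remove [vra,vvi,jsot] add [qtxa] -> 7 lines: jhi oefzm udxga qtxa nzm bhy mga
Hunk 2: at line 3 remove [qtxa,nzm] add [nvf,dbqnu] -> 7 lines: jhi oefzm udxga nvf dbqnu bhy mga
Hunk 3: at line 1 remove [oefzm] add [cte] -> 7 lines: jhi cte udxga nvf dbqnu bhy mga
Hunk 4: at line 1 remove [udxga] add [jepw,bmkma,ynxo] -> 9 lines: jhi cte jepw bmkma ynxo nvf dbqnu bhy mga
Final line 3: jepw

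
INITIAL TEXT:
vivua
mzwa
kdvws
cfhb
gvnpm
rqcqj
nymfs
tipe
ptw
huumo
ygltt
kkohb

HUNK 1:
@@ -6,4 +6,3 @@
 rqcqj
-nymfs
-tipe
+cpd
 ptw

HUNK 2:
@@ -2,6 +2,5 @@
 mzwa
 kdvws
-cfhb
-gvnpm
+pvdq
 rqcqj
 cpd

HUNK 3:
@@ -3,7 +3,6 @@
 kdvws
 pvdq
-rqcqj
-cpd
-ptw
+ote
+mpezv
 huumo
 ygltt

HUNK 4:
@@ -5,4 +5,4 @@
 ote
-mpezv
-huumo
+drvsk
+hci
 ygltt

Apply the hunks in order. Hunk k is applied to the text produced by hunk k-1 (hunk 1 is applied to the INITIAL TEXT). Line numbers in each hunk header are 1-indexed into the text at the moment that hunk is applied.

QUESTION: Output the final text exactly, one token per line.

Hunk 1: at line 6 remove [nymfs,tipe] add [cpd] -> 11 lines: vivua mzwa kdvws cfhb gvnpm rqcqj cpd ptw huumo ygltt kkohb
Hunk 2: at line 2 remove [cfhb,gvnpm] add [pvdq] -> 10 lines: vivua mzwa kdvws pvdq rqcqj cpd ptw huumo ygltt kkohb
Hunk 3: at line 3 remove [rqcqj,cpd,ptw] add [ote,mpezv] -> 9 lines: vivua mzwa kdvws pvdq ote mpezv huumo ygltt kkohb
Hunk 4: at line 5 remove [mpezv,huumo] add [drvsk,hci] -> 9 lines: vivua mzwa kdvws pvdq ote drvsk hci ygltt kkohb

Answer: vivua
mzwa
kdvws
pvdq
ote
drvsk
hci
ygltt
kkohb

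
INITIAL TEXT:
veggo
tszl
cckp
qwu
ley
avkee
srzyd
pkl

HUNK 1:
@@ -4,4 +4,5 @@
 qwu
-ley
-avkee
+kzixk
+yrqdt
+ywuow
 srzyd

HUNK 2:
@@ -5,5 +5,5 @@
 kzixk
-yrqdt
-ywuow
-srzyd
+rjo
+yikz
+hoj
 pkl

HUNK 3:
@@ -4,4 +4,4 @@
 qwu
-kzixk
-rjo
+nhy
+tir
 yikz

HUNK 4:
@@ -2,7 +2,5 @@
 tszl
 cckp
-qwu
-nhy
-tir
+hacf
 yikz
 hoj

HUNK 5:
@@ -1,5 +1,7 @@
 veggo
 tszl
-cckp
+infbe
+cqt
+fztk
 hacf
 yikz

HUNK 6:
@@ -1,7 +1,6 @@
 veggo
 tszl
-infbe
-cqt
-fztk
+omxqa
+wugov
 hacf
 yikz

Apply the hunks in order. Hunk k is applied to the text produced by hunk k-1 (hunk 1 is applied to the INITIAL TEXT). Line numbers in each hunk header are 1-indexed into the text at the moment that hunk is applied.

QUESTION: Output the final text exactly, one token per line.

Answer: veggo
tszl
omxqa
wugov
hacf
yikz
hoj
pkl

Derivation:
Hunk 1: at line 4 remove [ley,avkee] add [kzixk,yrqdt,ywuow] -> 9 lines: veggo tszl cckp qwu kzixk yrqdt ywuow srzyd pkl
Hunk 2: at line 5 remove [yrqdt,ywuow,srzyd] add [rjo,yikz,hoj] -> 9 lines: veggo tszl cckp qwu kzixk rjo yikz hoj pkl
Hunk 3: at line 4 remove [kzixk,rjo] add [nhy,tir] -> 9 lines: veggo tszl cckp qwu nhy tir yikz hoj pkl
Hunk 4: at line 2 remove [qwu,nhy,tir] add [hacf] -> 7 lines: veggo tszl cckp hacf yikz hoj pkl
Hunk 5: at line 1 remove [cckp] add [infbe,cqt,fztk] -> 9 lines: veggo tszl infbe cqt fztk hacf yikz hoj pkl
Hunk 6: at line 1 remove [infbe,cqt,fztk] add [omxqa,wugov] -> 8 lines: veggo tszl omxqa wugov hacf yikz hoj pkl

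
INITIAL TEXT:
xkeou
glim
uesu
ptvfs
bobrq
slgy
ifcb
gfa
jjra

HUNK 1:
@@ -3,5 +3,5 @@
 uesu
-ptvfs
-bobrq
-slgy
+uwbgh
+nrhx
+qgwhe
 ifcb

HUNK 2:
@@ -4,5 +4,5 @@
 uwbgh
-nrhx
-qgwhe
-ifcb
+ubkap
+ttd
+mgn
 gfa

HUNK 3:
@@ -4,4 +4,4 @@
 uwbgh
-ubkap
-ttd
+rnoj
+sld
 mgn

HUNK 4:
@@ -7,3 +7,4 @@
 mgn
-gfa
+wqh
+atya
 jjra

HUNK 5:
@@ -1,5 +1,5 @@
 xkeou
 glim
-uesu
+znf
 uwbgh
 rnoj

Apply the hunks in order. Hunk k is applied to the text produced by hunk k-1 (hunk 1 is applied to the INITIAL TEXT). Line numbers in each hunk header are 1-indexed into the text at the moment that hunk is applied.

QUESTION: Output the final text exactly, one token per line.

Hunk 1: at line 3 remove [ptvfs,bobrq,slgy] add [uwbgh,nrhx,qgwhe] -> 9 lines: xkeou glim uesu uwbgh nrhx qgwhe ifcb gfa jjra
Hunk 2: at line 4 remove [nrhx,qgwhe,ifcb] add [ubkap,ttd,mgn] -> 9 lines: xkeou glim uesu uwbgh ubkap ttd mgn gfa jjra
Hunk 3: at line 4 remove [ubkap,ttd] add [rnoj,sld] -> 9 lines: xkeou glim uesu uwbgh rnoj sld mgn gfa jjra
Hunk 4: at line 7 remove [gfa] add [wqh,atya] -> 10 lines: xkeou glim uesu uwbgh rnoj sld mgn wqh atya jjra
Hunk 5: at line 1 remove [uesu] add [znf] -> 10 lines: xkeou glim znf uwbgh rnoj sld mgn wqh atya jjra

Answer: xkeou
glim
znf
uwbgh
rnoj
sld
mgn
wqh
atya
jjra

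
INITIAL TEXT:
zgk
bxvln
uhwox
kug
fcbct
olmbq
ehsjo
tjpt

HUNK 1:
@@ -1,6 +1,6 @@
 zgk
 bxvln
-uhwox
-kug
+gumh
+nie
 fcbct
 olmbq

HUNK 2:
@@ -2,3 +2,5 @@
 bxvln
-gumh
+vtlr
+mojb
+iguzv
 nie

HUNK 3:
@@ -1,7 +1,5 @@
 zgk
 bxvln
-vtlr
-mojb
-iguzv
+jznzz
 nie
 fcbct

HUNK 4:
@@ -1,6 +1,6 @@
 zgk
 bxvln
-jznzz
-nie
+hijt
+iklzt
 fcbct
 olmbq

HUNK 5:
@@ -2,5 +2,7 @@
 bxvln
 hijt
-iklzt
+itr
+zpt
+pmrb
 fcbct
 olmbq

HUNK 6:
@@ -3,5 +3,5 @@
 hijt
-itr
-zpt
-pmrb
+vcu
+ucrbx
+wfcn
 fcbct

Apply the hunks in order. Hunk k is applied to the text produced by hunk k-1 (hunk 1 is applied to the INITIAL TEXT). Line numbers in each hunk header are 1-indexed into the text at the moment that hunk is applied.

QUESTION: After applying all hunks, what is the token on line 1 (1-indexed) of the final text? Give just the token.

Hunk 1: at line 1 remove [uhwox,kug] add [gumh,nie] -> 8 lines: zgk bxvln gumh nie fcbct olmbq ehsjo tjpt
Hunk 2: at line 2 remove [gumh] add [vtlr,mojb,iguzv] -> 10 lines: zgk bxvln vtlr mojb iguzv nie fcbct olmbq ehsjo tjpt
Hunk 3: at line 1 remove [vtlr,mojb,iguzv] add [jznzz] -> 8 lines: zgk bxvln jznzz nie fcbct olmbq ehsjo tjpt
Hunk 4: at line 1 remove [jznzz,nie] add [hijt,iklzt] -> 8 lines: zgk bxvln hijt iklzt fcbct olmbq ehsjo tjpt
Hunk 5: at line 2 remove [iklzt] add [itr,zpt,pmrb] -> 10 lines: zgk bxvln hijt itr zpt pmrb fcbct olmbq ehsjo tjpt
Hunk 6: at line 3 remove [itr,zpt,pmrb] add [vcu,ucrbx,wfcn] -> 10 lines: zgk bxvln hijt vcu ucrbx wfcn fcbct olmbq ehsjo tjpt
Final line 1: zgk

Answer: zgk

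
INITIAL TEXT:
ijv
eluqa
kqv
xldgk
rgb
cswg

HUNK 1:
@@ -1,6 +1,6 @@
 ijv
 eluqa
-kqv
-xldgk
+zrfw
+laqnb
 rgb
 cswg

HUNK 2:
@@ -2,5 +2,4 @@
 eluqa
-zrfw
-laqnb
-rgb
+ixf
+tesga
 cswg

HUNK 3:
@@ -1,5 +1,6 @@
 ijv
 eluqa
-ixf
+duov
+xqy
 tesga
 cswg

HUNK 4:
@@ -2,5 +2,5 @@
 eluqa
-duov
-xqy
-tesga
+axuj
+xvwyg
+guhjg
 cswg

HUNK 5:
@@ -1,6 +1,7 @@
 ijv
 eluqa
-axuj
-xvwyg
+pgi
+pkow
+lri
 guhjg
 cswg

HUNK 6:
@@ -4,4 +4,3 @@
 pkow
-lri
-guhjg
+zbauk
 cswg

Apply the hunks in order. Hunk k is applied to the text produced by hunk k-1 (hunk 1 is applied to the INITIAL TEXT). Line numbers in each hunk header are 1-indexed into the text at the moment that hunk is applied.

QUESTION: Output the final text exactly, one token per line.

Hunk 1: at line 1 remove [kqv,xldgk] add [zrfw,laqnb] -> 6 lines: ijv eluqa zrfw laqnb rgb cswg
Hunk 2: at line 2 remove [zrfw,laqnb,rgb] add [ixf,tesga] -> 5 lines: ijv eluqa ixf tesga cswg
Hunk 3: at line 1 remove [ixf] add [duov,xqy] -> 6 lines: ijv eluqa duov xqy tesga cswg
Hunk 4: at line 2 remove [duov,xqy,tesga] add [axuj,xvwyg,guhjg] -> 6 lines: ijv eluqa axuj xvwyg guhjg cswg
Hunk 5: at line 1 remove [axuj,xvwyg] add [pgi,pkow,lri] -> 7 lines: ijv eluqa pgi pkow lri guhjg cswg
Hunk 6: at line 4 remove [lri,guhjg] add [zbauk] -> 6 lines: ijv eluqa pgi pkow zbauk cswg

Answer: ijv
eluqa
pgi
pkow
zbauk
cswg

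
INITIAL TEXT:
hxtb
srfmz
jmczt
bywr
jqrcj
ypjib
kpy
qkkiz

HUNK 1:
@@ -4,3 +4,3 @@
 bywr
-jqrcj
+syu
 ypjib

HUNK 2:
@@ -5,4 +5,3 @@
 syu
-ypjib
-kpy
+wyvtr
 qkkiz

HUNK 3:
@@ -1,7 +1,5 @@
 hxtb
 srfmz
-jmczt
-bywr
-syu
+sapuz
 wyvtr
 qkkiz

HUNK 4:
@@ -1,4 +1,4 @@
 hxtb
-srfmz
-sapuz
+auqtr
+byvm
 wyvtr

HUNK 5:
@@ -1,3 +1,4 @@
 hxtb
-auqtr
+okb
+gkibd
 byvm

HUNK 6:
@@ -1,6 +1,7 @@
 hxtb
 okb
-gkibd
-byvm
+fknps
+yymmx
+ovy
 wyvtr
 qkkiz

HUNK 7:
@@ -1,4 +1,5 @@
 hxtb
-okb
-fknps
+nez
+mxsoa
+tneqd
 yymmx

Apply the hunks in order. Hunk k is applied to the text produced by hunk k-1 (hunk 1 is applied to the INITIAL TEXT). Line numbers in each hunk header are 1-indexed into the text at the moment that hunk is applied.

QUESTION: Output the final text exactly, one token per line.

Hunk 1: at line 4 remove [jqrcj] add [syu] -> 8 lines: hxtb srfmz jmczt bywr syu ypjib kpy qkkiz
Hunk 2: at line 5 remove [ypjib,kpy] add [wyvtr] -> 7 lines: hxtb srfmz jmczt bywr syu wyvtr qkkiz
Hunk 3: at line 1 remove [jmczt,bywr,syu] add [sapuz] -> 5 lines: hxtb srfmz sapuz wyvtr qkkiz
Hunk 4: at line 1 remove [srfmz,sapuz] add [auqtr,byvm] -> 5 lines: hxtb auqtr byvm wyvtr qkkiz
Hunk 5: at line 1 remove [auqtr] add [okb,gkibd] -> 6 lines: hxtb okb gkibd byvm wyvtr qkkiz
Hunk 6: at line 1 remove [gkibd,byvm] add [fknps,yymmx,ovy] -> 7 lines: hxtb okb fknps yymmx ovy wyvtr qkkiz
Hunk 7: at line 1 remove [okb,fknps] add [nez,mxsoa,tneqd] -> 8 lines: hxtb nez mxsoa tneqd yymmx ovy wyvtr qkkiz

Answer: hxtb
nez
mxsoa
tneqd
yymmx
ovy
wyvtr
qkkiz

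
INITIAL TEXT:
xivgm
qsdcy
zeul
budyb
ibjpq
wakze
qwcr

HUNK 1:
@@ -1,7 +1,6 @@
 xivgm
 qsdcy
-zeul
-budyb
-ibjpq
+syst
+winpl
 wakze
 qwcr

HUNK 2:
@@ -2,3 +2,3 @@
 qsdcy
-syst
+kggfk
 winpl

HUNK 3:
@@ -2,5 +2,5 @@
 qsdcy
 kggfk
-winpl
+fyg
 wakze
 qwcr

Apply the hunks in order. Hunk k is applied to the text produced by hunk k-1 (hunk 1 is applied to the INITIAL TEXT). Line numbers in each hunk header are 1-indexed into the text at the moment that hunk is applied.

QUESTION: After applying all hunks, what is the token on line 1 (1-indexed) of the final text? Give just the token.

Answer: xivgm

Derivation:
Hunk 1: at line 1 remove [zeul,budyb,ibjpq] add [syst,winpl] -> 6 lines: xivgm qsdcy syst winpl wakze qwcr
Hunk 2: at line 2 remove [syst] add [kggfk] -> 6 lines: xivgm qsdcy kggfk winpl wakze qwcr
Hunk 3: at line 2 remove [winpl] add [fyg] -> 6 lines: xivgm qsdcy kggfk fyg wakze qwcr
Final line 1: xivgm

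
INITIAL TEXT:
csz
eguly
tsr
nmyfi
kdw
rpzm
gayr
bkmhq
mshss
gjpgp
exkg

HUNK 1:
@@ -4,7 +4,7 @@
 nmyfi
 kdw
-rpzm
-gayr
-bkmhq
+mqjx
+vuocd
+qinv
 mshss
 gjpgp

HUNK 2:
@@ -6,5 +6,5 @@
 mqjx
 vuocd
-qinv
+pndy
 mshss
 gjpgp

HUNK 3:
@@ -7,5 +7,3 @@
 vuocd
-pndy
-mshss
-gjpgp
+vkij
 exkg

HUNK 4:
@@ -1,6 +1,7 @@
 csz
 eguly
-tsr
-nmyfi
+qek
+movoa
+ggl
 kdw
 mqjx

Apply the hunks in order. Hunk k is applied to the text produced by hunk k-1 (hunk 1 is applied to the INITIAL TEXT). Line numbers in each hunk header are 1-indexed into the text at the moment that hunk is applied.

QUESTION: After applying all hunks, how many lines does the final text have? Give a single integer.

Answer: 10

Derivation:
Hunk 1: at line 4 remove [rpzm,gayr,bkmhq] add [mqjx,vuocd,qinv] -> 11 lines: csz eguly tsr nmyfi kdw mqjx vuocd qinv mshss gjpgp exkg
Hunk 2: at line 6 remove [qinv] add [pndy] -> 11 lines: csz eguly tsr nmyfi kdw mqjx vuocd pndy mshss gjpgp exkg
Hunk 3: at line 7 remove [pndy,mshss,gjpgp] add [vkij] -> 9 lines: csz eguly tsr nmyfi kdw mqjx vuocd vkij exkg
Hunk 4: at line 1 remove [tsr,nmyfi] add [qek,movoa,ggl] -> 10 lines: csz eguly qek movoa ggl kdw mqjx vuocd vkij exkg
Final line count: 10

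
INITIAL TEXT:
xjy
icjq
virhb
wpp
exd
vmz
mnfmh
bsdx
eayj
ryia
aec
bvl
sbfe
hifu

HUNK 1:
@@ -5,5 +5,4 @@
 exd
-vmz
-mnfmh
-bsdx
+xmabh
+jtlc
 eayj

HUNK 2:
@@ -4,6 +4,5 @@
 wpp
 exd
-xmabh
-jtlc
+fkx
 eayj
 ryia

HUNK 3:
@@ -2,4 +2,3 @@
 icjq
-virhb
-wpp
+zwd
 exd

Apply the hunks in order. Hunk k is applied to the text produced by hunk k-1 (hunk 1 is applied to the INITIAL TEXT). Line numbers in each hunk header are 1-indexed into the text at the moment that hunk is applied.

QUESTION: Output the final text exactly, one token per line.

Answer: xjy
icjq
zwd
exd
fkx
eayj
ryia
aec
bvl
sbfe
hifu

Derivation:
Hunk 1: at line 5 remove [vmz,mnfmh,bsdx] add [xmabh,jtlc] -> 13 lines: xjy icjq virhb wpp exd xmabh jtlc eayj ryia aec bvl sbfe hifu
Hunk 2: at line 4 remove [xmabh,jtlc] add [fkx] -> 12 lines: xjy icjq virhb wpp exd fkx eayj ryia aec bvl sbfe hifu
Hunk 3: at line 2 remove [virhb,wpp] add [zwd] -> 11 lines: xjy icjq zwd exd fkx eayj ryia aec bvl sbfe hifu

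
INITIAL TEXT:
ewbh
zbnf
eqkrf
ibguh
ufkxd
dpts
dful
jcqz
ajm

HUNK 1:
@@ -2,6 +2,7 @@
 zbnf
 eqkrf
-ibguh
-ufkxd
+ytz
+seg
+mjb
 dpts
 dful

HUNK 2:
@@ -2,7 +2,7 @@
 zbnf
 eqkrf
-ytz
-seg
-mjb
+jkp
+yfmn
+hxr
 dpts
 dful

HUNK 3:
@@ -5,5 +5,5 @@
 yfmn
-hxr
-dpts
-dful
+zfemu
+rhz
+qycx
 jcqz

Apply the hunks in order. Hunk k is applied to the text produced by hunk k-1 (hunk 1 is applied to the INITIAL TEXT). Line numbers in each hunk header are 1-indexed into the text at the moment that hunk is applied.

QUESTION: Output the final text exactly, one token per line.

Answer: ewbh
zbnf
eqkrf
jkp
yfmn
zfemu
rhz
qycx
jcqz
ajm

Derivation:
Hunk 1: at line 2 remove [ibguh,ufkxd] add [ytz,seg,mjb] -> 10 lines: ewbh zbnf eqkrf ytz seg mjb dpts dful jcqz ajm
Hunk 2: at line 2 remove [ytz,seg,mjb] add [jkp,yfmn,hxr] -> 10 lines: ewbh zbnf eqkrf jkp yfmn hxr dpts dful jcqz ajm
Hunk 3: at line 5 remove [hxr,dpts,dful] add [zfemu,rhz,qycx] -> 10 lines: ewbh zbnf eqkrf jkp yfmn zfemu rhz qycx jcqz ajm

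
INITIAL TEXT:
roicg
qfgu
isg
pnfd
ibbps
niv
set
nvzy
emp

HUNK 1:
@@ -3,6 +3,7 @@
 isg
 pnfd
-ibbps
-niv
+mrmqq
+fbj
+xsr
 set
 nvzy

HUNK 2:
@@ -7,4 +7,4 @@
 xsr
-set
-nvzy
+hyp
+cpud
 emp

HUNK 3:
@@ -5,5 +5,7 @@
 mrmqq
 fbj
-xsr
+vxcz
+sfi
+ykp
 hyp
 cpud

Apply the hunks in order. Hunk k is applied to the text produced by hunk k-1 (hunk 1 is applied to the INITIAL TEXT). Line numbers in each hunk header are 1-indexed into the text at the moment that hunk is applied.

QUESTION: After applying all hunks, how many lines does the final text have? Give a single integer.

Hunk 1: at line 3 remove [ibbps,niv] add [mrmqq,fbj,xsr] -> 10 lines: roicg qfgu isg pnfd mrmqq fbj xsr set nvzy emp
Hunk 2: at line 7 remove [set,nvzy] add [hyp,cpud] -> 10 lines: roicg qfgu isg pnfd mrmqq fbj xsr hyp cpud emp
Hunk 3: at line 5 remove [xsr] add [vxcz,sfi,ykp] -> 12 lines: roicg qfgu isg pnfd mrmqq fbj vxcz sfi ykp hyp cpud emp
Final line count: 12

Answer: 12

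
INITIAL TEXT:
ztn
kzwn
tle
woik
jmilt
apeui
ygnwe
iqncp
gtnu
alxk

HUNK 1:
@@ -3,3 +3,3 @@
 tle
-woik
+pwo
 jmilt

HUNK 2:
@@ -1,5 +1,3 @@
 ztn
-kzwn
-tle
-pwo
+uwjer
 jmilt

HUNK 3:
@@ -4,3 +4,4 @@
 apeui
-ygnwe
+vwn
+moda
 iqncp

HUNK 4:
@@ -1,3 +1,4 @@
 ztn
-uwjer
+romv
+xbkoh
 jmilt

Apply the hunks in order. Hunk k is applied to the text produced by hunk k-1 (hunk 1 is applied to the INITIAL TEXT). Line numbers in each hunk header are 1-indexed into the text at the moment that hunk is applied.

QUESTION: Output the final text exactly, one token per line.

Answer: ztn
romv
xbkoh
jmilt
apeui
vwn
moda
iqncp
gtnu
alxk

Derivation:
Hunk 1: at line 3 remove [woik] add [pwo] -> 10 lines: ztn kzwn tle pwo jmilt apeui ygnwe iqncp gtnu alxk
Hunk 2: at line 1 remove [kzwn,tle,pwo] add [uwjer] -> 8 lines: ztn uwjer jmilt apeui ygnwe iqncp gtnu alxk
Hunk 3: at line 4 remove [ygnwe] add [vwn,moda] -> 9 lines: ztn uwjer jmilt apeui vwn moda iqncp gtnu alxk
Hunk 4: at line 1 remove [uwjer] add [romv,xbkoh] -> 10 lines: ztn romv xbkoh jmilt apeui vwn moda iqncp gtnu alxk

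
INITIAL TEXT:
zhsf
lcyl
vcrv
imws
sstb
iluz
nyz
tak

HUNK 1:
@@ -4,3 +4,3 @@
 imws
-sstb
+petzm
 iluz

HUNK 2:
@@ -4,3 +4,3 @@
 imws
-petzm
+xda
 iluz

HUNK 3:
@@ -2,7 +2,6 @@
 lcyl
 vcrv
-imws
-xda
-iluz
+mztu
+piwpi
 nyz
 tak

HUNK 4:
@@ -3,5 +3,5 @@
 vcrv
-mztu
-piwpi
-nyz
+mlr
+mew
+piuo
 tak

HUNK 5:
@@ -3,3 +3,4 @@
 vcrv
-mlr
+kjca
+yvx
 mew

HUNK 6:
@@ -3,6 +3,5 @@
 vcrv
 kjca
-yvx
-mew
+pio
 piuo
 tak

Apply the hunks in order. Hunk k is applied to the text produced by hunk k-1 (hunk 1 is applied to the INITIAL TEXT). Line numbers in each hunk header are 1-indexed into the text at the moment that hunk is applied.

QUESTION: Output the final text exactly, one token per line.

Answer: zhsf
lcyl
vcrv
kjca
pio
piuo
tak

Derivation:
Hunk 1: at line 4 remove [sstb] add [petzm] -> 8 lines: zhsf lcyl vcrv imws petzm iluz nyz tak
Hunk 2: at line 4 remove [petzm] add [xda] -> 8 lines: zhsf lcyl vcrv imws xda iluz nyz tak
Hunk 3: at line 2 remove [imws,xda,iluz] add [mztu,piwpi] -> 7 lines: zhsf lcyl vcrv mztu piwpi nyz tak
Hunk 4: at line 3 remove [mztu,piwpi,nyz] add [mlr,mew,piuo] -> 7 lines: zhsf lcyl vcrv mlr mew piuo tak
Hunk 5: at line 3 remove [mlr] add [kjca,yvx] -> 8 lines: zhsf lcyl vcrv kjca yvx mew piuo tak
Hunk 6: at line 3 remove [yvx,mew] add [pio] -> 7 lines: zhsf lcyl vcrv kjca pio piuo tak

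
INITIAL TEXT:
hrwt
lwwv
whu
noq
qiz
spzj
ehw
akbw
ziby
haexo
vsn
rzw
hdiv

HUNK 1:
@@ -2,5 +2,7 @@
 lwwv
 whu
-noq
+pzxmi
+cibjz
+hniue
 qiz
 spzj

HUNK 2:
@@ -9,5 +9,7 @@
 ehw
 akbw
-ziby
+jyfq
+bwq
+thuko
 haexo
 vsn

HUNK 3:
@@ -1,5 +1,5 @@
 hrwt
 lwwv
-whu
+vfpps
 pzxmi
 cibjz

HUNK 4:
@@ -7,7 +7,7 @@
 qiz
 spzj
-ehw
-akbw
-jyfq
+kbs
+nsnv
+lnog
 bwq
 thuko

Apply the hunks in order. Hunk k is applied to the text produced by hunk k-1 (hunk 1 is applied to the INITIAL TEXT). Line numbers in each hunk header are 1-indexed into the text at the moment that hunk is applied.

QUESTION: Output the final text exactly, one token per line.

Answer: hrwt
lwwv
vfpps
pzxmi
cibjz
hniue
qiz
spzj
kbs
nsnv
lnog
bwq
thuko
haexo
vsn
rzw
hdiv

Derivation:
Hunk 1: at line 2 remove [noq] add [pzxmi,cibjz,hniue] -> 15 lines: hrwt lwwv whu pzxmi cibjz hniue qiz spzj ehw akbw ziby haexo vsn rzw hdiv
Hunk 2: at line 9 remove [ziby] add [jyfq,bwq,thuko] -> 17 lines: hrwt lwwv whu pzxmi cibjz hniue qiz spzj ehw akbw jyfq bwq thuko haexo vsn rzw hdiv
Hunk 3: at line 1 remove [whu] add [vfpps] -> 17 lines: hrwt lwwv vfpps pzxmi cibjz hniue qiz spzj ehw akbw jyfq bwq thuko haexo vsn rzw hdiv
Hunk 4: at line 7 remove [ehw,akbw,jyfq] add [kbs,nsnv,lnog] -> 17 lines: hrwt lwwv vfpps pzxmi cibjz hniue qiz spzj kbs nsnv lnog bwq thuko haexo vsn rzw hdiv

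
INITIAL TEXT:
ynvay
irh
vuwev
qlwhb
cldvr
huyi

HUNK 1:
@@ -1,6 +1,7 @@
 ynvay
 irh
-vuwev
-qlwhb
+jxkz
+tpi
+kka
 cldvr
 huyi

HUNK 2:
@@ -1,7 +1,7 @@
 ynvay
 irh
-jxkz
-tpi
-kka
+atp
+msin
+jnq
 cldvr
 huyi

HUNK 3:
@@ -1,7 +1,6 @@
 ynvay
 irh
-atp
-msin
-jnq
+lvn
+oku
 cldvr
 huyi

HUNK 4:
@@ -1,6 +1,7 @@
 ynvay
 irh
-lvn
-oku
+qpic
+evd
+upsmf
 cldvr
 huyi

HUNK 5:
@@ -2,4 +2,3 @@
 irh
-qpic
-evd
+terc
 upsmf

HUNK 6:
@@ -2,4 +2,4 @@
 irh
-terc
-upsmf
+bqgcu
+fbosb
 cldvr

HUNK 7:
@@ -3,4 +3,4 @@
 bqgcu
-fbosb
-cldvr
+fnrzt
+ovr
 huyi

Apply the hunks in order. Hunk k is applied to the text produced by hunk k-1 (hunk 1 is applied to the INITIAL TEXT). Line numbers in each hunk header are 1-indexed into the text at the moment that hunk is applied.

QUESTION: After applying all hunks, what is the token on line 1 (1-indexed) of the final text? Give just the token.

Answer: ynvay

Derivation:
Hunk 1: at line 1 remove [vuwev,qlwhb] add [jxkz,tpi,kka] -> 7 lines: ynvay irh jxkz tpi kka cldvr huyi
Hunk 2: at line 1 remove [jxkz,tpi,kka] add [atp,msin,jnq] -> 7 lines: ynvay irh atp msin jnq cldvr huyi
Hunk 3: at line 1 remove [atp,msin,jnq] add [lvn,oku] -> 6 lines: ynvay irh lvn oku cldvr huyi
Hunk 4: at line 1 remove [lvn,oku] add [qpic,evd,upsmf] -> 7 lines: ynvay irh qpic evd upsmf cldvr huyi
Hunk 5: at line 2 remove [qpic,evd] add [terc] -> 6 lines: ynvay irh terc upsmf cldvr huyi
Hunk 6: at line 2 remove [terc,upsmf] add [bqgcu,fbosb] -> 6 lines: ynvay irh bqgcu fbosb cldvr huyi
Hunk 7: at line 3 remove [fbosb,cldvr] add [fnrzt,ovr] -> 6 lines: ynvay irh bqgcu fnrzt ovr huyi
Final line 1: ynvay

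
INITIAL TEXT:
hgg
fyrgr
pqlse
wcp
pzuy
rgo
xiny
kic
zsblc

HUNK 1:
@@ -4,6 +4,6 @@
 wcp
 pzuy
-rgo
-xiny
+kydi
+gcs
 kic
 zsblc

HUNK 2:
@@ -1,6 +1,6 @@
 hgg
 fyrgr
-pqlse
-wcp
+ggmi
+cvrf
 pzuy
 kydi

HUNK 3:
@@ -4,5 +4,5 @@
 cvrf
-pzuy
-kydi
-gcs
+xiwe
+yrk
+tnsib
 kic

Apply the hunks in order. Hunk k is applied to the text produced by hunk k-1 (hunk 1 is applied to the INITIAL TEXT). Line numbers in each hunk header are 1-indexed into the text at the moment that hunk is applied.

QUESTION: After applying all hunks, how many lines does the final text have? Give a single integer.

Hunk 1: at line 4 remove [rgo,xiny] add [kydi,gcs] -> 9 lines: hgg fyrgr pqlse wcp pzuy kydi gcs kic zsblc
Hunk 2: at line 1 remove [pqlse,wcp] add [ggmi,cvrf] -> 9 lines: hgg fyrgr ggmi cvrf pzuy kydi gcs kic zsblc
Hunk 3: at line 4 remove [pzuy,kydi,gcs] add [xiwe,yrk,tnsib] -> 9 lines: hgg fyrgr ggmi cvrf xiwe yrk tnsib kic zsblc
Final line count: 9

Answer: 9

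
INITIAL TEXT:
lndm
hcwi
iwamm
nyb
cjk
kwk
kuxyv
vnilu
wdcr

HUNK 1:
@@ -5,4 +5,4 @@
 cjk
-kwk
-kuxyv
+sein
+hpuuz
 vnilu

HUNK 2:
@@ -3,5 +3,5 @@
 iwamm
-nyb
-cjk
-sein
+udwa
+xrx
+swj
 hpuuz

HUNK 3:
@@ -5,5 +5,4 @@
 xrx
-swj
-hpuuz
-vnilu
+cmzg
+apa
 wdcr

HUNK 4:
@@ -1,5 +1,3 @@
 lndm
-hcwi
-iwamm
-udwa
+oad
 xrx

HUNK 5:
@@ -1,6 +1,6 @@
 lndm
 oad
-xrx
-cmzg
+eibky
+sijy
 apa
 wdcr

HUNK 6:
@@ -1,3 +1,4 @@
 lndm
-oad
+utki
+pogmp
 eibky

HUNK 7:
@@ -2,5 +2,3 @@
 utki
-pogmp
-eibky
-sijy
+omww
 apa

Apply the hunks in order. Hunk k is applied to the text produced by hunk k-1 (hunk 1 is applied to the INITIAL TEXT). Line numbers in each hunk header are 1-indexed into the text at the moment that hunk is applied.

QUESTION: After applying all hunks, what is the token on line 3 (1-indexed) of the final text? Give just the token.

Answer: omww

Derivation:
Hunk 1: at line 5 remove [kwk,kuxyv] add [sein,hpuuz] -> 9 lines: lndm hcwi iwamm nyb cjk sein hpuuz vnilu wdcr
Hunk 2: at line 3 remove [nyb,cjk,sein] add [udwa,xrx,swj] -> 9 lines: lndm hcwi iwamm udwa xrx swj hpuuz vnilu wdcr
Hunk 3: at line 5 remove [swj,hpuuz,vnilu] add [cmzg,apa] -> 8 lines: lndm hcwi iwamm udwa xrx cmzg apa wdcr
Hunk 4: at line 1 remove [hcwi,iwamm,udwa] add [oad] -> 6 lines: lndm oad xrx cmzg apa wdcr
Hunk 5: at line 1 remove [xrx,cmzg] add [eibky,sijy] -> 6 lines: lndm oad eibky sijy apa wdcr
Hunk 6: at line 1 remove [oad] add [utki,pogmp] -> 7 lines: lndm utki pogmp eibky sijy apa wdcr
Hunk 7: at line 2 remove [pogmp,eibky,sijy] add [omww] -> 5 lines: lndm utki omww apa wdcr
Final line 3: omww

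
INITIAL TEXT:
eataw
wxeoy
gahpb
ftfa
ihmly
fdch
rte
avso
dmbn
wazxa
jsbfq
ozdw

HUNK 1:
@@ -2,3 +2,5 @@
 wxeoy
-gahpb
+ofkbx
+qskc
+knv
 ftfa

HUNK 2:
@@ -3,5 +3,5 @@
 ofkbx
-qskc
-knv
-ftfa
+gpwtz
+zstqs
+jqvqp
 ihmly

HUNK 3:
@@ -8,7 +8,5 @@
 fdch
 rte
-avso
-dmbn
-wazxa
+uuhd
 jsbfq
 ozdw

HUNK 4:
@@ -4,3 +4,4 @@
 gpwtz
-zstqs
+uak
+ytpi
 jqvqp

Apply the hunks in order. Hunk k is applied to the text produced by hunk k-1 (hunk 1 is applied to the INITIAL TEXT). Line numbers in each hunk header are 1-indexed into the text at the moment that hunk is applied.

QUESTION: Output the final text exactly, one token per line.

Answer: eataw
wxeoy
ofkbx
gpwtz
uak
ytpi
jqvqp
ihmly
fdch
rte
uuhd
jsbfq
ozdw

Derivation:
Hunk 1: at line 2 remove [gahpb] add [ofkbx,qskc,knv] -> 14 lines: eataw wxeoy ofkbx qskc knv ftfa ihmly fdch rte avso dmbn wazxa jsbfq ozdw
Hunk 2: at line 3 remove [qskc,knv,ftfa] add [gpwtz,zstqs,jqvqp] -> 14 lines: eataw wxeoy ofkbx gpwtz zstqs jqvqp ihmly fdch rte avso dmbn wazxa jsbfq ozdw
Hunk 3: at line 8 remove [avso,dmbn,wazxa] add [uuhd] -> 12 lines: eataw wxeoy ofkbx gpwtz zstqs jqvqp ihmly fdch rte uuhd jsbfq ozdw
Hunk 4: at line 4 remove [zstqs] add [uak,ytpi] -> 13 lines: eataw wxeoy ofkbx gpwtz uak ytpi jqvqp ihmly fdch rte uuhd jsbfq ozdw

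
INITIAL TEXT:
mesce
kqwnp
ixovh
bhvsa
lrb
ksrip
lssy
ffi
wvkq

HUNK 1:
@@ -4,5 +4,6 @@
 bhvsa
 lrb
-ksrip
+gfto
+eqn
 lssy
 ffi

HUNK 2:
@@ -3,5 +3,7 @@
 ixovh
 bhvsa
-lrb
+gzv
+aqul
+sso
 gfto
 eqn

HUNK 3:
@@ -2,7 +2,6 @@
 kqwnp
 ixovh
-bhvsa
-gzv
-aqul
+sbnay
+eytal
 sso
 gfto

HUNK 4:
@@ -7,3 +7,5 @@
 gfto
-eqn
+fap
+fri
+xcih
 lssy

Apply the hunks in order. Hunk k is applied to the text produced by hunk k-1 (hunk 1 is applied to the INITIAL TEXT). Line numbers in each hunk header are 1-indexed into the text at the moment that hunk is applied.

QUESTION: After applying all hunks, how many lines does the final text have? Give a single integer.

Hunk 1: at line 4 remove [ksrip] add [gfto,eqn] -> 10 lines: mesce kqwnp ixovh bhvsa lrb gfto eqn lssy ffi wvkq
Hunk 2: at line 3 remove [lrb] add [gzv,aqul,sso] -> 12 lines: mesce kqwnp ixovh bhvsa gzv aqul sso gfto eqn lssy ffi wvkq
Hunk 3: at line 2 remove [bhvsa,gzv,aqul] add [sbnay,eytal] -> 11 lines: mesce kqwnp ixovh sbnay eytal sso gfto eqn lssy ffi wvkq
Hunk 4: at line 7 remove [eqn] add [fap,fri,xcih] -> 13 lines: mesce kqwnp ixovh sbnay eytal sso gfto fap fri xcih lssy ffi wvkq
Final line count: 13

Answer: 13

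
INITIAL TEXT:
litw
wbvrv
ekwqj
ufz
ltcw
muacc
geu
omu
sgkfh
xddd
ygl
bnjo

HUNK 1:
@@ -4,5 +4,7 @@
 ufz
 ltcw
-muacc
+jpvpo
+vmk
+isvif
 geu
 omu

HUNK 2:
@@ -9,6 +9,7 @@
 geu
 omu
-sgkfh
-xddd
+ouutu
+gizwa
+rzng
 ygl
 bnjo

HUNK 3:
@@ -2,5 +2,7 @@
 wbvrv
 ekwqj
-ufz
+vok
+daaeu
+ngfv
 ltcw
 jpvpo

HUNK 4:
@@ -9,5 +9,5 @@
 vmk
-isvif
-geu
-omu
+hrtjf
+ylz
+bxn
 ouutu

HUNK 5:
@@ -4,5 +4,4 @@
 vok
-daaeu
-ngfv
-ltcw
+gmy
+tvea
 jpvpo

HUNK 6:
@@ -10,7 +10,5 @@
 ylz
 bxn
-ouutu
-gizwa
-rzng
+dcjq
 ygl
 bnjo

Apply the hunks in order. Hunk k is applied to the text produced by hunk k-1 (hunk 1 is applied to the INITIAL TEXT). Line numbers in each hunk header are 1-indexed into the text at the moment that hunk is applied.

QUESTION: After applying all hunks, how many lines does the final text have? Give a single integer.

Hunk 1: at line 4 remove [muacc] add [jpvpo,vmk,isvif] -> 14 lines: litw wbvrv ekwqj ufz ltcw jpvpo vmk isvif geu omu sgkfh xddd ygl bnjo
Hunk 2: at line 9 remove [sgkfh,xddd] add [ouutu,gizwa,rzng] -> 15 lines: litw wbvrv ekwqj ufz ltcw jpvpo vmk isvif geu omu ouutu gizwa rzng ygl bnjo
Hunk 3: at line 2 remove [ufz] add [vok,daaeu,ngfv] -> 17 lines: litw wbvrv ekwqj vok daaeu ngfv ltcw jpvpo vmk isvif geu omu ouutu gizwa rzng ygl bnjo
Hunk 4: at line 9 remove [isvif,geu,omu] add [hrtjf,ylz,bxn] -> 17 lines: litw wbvrv ekwqj vok daaeu ngfv ltcw jpvpo vmk hrtjf ylz bxn ouutu gizwa rzng ygl bnjo
Hunk 5: at line 4 remove [daaeu,ngfv,ltcw] add [gmy,tvea] -> 16 lines: litw wbvrv ekwqj vok gmy tvea jpvpo vmk hrtjf ylz bxn ouutu gizwa rzng ygl bnjo
Hunk 6: at line 10 remove [ouutu,gizwa,rzng] add [dcjq] -> 14 lines: litw wbvrv ekwqj vok gmy tvea jpvpo vmk hrtjf ylz bxn dcjq ygl bnjo
Final line count: 14

Answer: 14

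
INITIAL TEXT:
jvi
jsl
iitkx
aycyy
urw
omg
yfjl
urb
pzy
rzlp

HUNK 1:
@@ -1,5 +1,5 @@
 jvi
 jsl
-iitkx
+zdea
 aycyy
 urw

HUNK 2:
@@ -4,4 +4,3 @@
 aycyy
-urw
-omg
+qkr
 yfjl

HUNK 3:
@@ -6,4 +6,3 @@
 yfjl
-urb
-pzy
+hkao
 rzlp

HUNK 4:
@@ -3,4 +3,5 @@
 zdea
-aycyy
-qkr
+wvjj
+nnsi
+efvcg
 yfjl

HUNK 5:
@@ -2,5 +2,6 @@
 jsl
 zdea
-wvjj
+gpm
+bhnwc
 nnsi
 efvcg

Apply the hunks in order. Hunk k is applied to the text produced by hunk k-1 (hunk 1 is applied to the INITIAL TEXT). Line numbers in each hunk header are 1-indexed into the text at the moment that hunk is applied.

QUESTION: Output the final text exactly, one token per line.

Answer: jvi
jsl
zdea
gpm
bhnwc
nnsi
efvcg
yfjl
hkao
rzlp

Derivation:
Hunk 1: at line 1 remove [iitkx] add [zdea] -> 10 lines: jvi jsl zdea aycyy urw omg yfjl urb pzy rzlp
Hunk 2: at line 4 remove [urw,omg] add [qkr] -> 9 lines: jvi jsl zdea aycyy qkr yfjl urb pzy rzlp
Hunk 3: at line 6 remove [urb,pzy] add [hkao] -> 8 lines: jvi jsl zdea aycyy qkr yfjl hkao rzlp
Hunk 4: at line 3 remove [aycyy,qkr] add [wvjj,nnsi,efvcg] -> 9 lines: jvi jsl zdea wvjj nnsi efvcg yfjl hkao rzlp
Hunk 5: at line 2 remove [wvjj] add [gpm,bhnwc] -> 10 lines: jvi jsl zdea gpm bhnwc nnsi efvcg yfjl hkao rzlp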